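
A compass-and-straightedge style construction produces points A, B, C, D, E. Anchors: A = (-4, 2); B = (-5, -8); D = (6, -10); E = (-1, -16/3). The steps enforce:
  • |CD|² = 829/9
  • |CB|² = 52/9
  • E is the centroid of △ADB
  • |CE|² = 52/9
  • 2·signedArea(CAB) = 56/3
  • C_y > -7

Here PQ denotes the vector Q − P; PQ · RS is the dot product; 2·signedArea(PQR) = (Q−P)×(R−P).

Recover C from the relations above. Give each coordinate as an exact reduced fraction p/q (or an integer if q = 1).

C = (-3, -20/3)

1. C_x = -3  [line 10·x + -1·y + 70/3 = 0 ∩ |CD|² = 829/9]
2. C_y = -20/3  [line 10·x + -1·y + 70/3 = 0 ∩ |CD|² = 829/9]
   → C = (-3, -20/3)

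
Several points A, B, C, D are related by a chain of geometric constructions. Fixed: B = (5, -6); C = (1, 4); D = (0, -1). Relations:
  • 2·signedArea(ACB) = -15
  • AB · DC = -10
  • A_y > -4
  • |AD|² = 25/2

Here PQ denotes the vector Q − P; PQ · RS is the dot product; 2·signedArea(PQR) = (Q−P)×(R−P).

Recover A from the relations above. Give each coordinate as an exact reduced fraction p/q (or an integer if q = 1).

A = (5/2, -7/2)

1. A_x = 5/2  [AB · DC = -10 ∩ 2·signedArea(ACB) = -15]
2. A_y = -7/2  [AB · DC = -10 ∩ 2·signedArea(ACB) = -15]
   → A = (5/2, -7/2)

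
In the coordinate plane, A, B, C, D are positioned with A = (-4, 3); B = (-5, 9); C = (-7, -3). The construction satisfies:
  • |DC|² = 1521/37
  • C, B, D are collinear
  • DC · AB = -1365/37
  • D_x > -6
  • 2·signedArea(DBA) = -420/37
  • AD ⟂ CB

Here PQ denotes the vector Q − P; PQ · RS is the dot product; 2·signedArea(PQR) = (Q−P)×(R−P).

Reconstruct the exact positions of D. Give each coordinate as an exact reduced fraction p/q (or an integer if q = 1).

1. D_x = -220/37  [C, B, D are collinear ∩ AD ⟂ CB]
2. D_y = 123/37  [C, B, D are collinear ∩ AD ⟂ CB]
   → D = (-220/37, 123/37)

D = (-220/37, 123/37)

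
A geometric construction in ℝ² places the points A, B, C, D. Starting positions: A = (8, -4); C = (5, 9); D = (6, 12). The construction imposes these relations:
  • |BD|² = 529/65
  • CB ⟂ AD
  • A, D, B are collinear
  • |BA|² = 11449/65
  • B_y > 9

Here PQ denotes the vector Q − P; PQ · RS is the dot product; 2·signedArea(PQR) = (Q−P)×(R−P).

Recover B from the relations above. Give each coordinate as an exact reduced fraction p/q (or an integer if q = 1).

B = (413/65, 596/65)

1. B_x = 413/65  [A, D, B are collinear ∩ CB ⟂ AD]
2. B_y = 596/65  [A, D, B are collinear ∩ CB ⟂ AD]
   → B = (413/65, 596/65)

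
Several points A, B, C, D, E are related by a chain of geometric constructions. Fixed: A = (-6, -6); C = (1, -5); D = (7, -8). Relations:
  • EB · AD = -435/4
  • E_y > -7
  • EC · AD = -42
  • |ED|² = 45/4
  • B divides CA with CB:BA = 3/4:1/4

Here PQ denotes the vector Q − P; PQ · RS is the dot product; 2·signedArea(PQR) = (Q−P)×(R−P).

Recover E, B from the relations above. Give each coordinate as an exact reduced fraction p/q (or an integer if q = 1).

B = (-17/4, -23/4)
E = (4, -13/2)

1. E_x = 4  [line -13·x + 2·y + 65 = 0 ∩ |ED|² = 45/4]
2. E_y = -13/2  [line -13·x + 2·y + 65 = 0 ∩ |ED|² = 45/4]
   → E = (4, -13/2)
3. B_x = -17/4  [B divides CA with CB:BA = 3/4:1/4]
4. B_y = -23/4  [B divides CA with CB:BA = 3/4:1/4]
   → B = (-17/4, -23/4)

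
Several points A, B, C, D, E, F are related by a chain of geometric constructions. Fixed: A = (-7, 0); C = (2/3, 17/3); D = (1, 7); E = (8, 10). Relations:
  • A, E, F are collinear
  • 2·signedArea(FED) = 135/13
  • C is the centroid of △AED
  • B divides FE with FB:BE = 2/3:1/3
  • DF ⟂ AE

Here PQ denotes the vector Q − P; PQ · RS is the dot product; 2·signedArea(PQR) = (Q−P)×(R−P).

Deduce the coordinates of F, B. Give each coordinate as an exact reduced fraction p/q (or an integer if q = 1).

1. F_x = 23/13  [A, E, F are collinear ∩ DF ⟂ AE]
2. F_y = 76/13  [A, E, F are collinear ∩ DF ⟂ AE]
   → F = (23/13, 76/13)
3. B_x = 77/13  [B divides FE with FB:BE = 2/3:1/3]
4. B_y = 112/13  [B divides FE with FB:BE = 2/3:1/3]
   → B = (77/13, 112/13)

B = (77/13, 112/13)
F = (23/13, 76/13)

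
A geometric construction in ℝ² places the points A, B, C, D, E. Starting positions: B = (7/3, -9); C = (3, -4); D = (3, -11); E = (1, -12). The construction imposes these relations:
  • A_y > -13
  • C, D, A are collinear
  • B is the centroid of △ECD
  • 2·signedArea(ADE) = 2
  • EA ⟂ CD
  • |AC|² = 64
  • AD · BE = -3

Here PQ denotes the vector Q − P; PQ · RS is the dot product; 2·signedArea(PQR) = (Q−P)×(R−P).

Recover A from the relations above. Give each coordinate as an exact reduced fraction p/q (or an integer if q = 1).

1. A_x = 3  [C, D, A are collinear ∩ EA ⟂ CD]
2. A_y = -12  [C, D, A are collinear ∩ EA ⟂ CD]
   → A = (3, -12)

A = (3, -12)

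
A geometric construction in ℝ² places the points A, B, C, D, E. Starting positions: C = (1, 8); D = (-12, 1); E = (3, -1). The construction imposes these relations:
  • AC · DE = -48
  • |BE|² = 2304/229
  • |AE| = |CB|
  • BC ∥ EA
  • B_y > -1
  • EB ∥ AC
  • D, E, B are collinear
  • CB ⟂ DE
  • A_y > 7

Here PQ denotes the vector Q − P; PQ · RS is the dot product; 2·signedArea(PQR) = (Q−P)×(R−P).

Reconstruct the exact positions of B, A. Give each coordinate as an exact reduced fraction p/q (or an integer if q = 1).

1. B_x = -33/229  [D, E, B are collinear ∩ CB ⟂ DE]
2. B_y = -133/229  [D, E, B are collinear ∩ CB ⟂ DE]
   → B = (-33/229, -133/229)
3. A_x = 949/229  [EB ∥ AC ∩ BC ∥ EA]
4. A_y = 1736/229  [EB ∥ AC ∩ BC ∥ EA]
   → A = (949/229, 1736/229)

A = (949/229, 1736/229)
B = (-33/229, -133/229)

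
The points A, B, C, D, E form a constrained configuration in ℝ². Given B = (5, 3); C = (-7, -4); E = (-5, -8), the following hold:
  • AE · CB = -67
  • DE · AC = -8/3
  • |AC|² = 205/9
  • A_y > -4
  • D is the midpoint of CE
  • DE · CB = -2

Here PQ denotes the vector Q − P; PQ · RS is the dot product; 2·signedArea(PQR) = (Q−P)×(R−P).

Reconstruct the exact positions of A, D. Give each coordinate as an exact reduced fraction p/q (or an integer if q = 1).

1. D_x = -6  [D is the midpoint of CE]
2. D_y = -6  [D is the midpoint of CE]
   → D = (-6, -6)
3. A_x = -7/3  [AE · CB = -67 ∩ DE · AC = -8/3]
4. A_y = -3  [AE · CB = -67 ∩ DE · AC = -8/3]
   → A = (-7/3, -3)

A = (-7/3, -3)
D = (-6, -6)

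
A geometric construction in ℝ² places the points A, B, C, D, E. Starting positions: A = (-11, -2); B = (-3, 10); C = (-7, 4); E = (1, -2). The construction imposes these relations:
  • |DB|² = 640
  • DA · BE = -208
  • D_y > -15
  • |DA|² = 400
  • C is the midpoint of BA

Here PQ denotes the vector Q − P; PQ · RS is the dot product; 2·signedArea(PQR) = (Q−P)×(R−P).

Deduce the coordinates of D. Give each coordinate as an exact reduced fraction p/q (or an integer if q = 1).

D = (5, -14)

1. D_x = 5  [line -4·x + 12·y + 188 = 0 ∩ |DA|² = 400]
2. D_y = -14  [line -4·x + 12·y + 188 = 0 ∩ |DA|² = 400]
   → D = (5, -14)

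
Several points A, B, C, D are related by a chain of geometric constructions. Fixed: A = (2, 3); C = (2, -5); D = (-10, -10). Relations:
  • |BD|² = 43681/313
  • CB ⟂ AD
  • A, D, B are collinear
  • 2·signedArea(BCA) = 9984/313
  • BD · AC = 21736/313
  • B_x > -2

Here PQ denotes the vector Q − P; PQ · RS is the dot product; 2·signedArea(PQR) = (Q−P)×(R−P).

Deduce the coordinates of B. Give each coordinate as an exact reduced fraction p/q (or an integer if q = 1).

1. B_x = -622/313  [A, D, B are collinear ∩ CB ⟂ AD]
2. B_y = -413/313  [A, D, B are collinear ∩ CB ⟂ AD]
   → B = (-622/313, -413/313)

B = (-622/313, -413/313)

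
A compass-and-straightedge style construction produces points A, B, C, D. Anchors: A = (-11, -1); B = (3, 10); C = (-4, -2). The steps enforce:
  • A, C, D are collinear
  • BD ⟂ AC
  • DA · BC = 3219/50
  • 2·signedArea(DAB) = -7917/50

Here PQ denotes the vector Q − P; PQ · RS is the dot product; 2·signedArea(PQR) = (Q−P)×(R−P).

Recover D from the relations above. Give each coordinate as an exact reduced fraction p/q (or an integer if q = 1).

D = (59/50, -137/50)

1. D_x = 59/50  [A, C, D are collinear ∩ BD ⟂ AC]
2. D_y = -137/50  [A, C, D are collinear ∩ BD ⟂ AC]
   → D = (59/50, -137/50)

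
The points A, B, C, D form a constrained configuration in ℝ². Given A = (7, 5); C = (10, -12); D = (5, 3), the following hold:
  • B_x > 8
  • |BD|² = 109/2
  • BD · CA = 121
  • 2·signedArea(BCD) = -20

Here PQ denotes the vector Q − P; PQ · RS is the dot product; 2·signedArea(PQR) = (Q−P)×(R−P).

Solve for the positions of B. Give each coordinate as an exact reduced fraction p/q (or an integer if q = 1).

1. B_x = 17/2  [2·signedArea(BCD) = -20 ∩ BD · CA = 121]
2. B_y = -7/2  [2·signedArea(BCD) = -20 ∩ BD · CA = 121]
   → B = (17/2, -7/2)

B = (17/2, -7/2)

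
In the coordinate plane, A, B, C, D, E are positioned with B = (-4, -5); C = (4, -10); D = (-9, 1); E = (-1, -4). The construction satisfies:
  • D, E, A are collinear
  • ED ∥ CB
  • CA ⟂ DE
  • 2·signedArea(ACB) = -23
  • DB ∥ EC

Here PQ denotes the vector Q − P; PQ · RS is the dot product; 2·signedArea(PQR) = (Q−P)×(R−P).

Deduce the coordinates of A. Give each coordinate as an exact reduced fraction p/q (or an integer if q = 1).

1. A_x = 471/89  [D, E, A are collinear ∩ CA ⟂ DE]
2. A_y = -706/89  [D, E, A are collinear ∩ CA ⟂ DE]
   → A = (471/89, -706/89)

A = (471/89, -706/89)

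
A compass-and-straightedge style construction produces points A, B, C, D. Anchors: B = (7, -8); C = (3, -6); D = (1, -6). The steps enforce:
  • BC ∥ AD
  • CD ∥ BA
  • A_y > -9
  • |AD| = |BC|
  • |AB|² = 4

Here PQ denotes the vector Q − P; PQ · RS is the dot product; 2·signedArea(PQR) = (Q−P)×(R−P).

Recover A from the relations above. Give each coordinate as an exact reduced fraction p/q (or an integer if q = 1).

1. A_x = 5  [BC ∥ AD ∩ CD ∥ BA]
2. A_y = -8  [BC ∥ AD ∩ CD ∥ BA]
   → A = (5, -8)

A = (5, -8)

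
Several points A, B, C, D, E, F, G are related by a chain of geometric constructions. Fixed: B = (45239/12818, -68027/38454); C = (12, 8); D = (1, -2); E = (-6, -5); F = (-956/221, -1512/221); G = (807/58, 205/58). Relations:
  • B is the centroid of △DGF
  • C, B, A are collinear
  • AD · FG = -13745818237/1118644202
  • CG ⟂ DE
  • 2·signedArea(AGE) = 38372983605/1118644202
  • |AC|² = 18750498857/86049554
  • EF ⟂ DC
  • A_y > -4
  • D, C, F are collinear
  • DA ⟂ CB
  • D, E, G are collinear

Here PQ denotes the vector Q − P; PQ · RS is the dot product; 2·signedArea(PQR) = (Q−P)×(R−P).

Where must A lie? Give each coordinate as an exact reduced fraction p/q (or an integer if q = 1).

A = (2605878183/1118644202, -3526857433/1118644202)

1. A_x = 2605878183/1118644202  [C, B, A are collinear ∩ DA ⟂ CB]
2. A_y = -3526857433/1118644202  [C, B, A are collinear ∩ DA ⟂ CB]
   → A = (2605878183/1118644202, -3526857433/1118644202)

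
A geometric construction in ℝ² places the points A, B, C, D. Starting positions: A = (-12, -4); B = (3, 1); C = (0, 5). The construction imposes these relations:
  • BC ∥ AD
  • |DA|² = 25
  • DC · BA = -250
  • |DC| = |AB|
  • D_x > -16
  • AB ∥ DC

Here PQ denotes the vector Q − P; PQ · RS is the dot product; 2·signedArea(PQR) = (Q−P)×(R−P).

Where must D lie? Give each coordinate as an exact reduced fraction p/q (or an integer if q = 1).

1. D_x = -15  [AB ∥ DC ∩ BC ∥ AD]
2. D_y = 0  [AB ∥ DC ∩ BC ∥ AD]
   → D = (-15, 0)

D = (-15, 0)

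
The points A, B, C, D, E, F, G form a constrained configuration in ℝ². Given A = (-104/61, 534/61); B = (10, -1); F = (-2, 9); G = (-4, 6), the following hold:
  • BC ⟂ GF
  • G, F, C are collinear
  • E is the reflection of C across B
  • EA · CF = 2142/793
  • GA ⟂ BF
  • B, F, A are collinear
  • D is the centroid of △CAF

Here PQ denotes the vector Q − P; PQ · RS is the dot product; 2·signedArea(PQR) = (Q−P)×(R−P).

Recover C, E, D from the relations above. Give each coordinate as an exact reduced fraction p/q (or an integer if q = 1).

1. C_x = -38/13  [G, F, C are collinear ∩ BC ⟂ GF]
2. C_y = 99/13  [G, F, C are collinear ∩ BC ⟂ GF]
   → C = (-38/13, 99/13)
3. E_x = 298/13  [E is the reflection of C across B]
4. E_y = -125/13  [E is the reflection of C across B]
   → E = (298/13, -125/13)
5. D_x = -1752/793  [D is the centroid of △CAF]
6. D_y = 6706/793  [D is the centroid of △CAF]
   → D = (-1752/793, 6706/793)

C = (-38/13, 99/13)
D = (-1752/793, 6706/793)
E = (298/13, -125/13)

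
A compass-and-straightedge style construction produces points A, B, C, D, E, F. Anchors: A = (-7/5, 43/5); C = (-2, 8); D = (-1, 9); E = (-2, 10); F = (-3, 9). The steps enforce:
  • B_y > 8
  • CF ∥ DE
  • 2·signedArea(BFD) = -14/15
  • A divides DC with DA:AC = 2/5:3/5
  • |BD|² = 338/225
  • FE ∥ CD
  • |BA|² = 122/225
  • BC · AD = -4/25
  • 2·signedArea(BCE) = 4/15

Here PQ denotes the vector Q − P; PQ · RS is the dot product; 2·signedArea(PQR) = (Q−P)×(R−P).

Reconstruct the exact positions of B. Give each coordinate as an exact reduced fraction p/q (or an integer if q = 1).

1. B_x = -32/15  [2·signedArea(BFD) = -14/15 ∩ BC · AD = -4/25]
2. B_y = 128/15  [2·signedArea(BFD) = -14/15 ∩ BC · AD = -4/25]
   → B = (-32/15, 128/15)

B = (-32/15, 128/15)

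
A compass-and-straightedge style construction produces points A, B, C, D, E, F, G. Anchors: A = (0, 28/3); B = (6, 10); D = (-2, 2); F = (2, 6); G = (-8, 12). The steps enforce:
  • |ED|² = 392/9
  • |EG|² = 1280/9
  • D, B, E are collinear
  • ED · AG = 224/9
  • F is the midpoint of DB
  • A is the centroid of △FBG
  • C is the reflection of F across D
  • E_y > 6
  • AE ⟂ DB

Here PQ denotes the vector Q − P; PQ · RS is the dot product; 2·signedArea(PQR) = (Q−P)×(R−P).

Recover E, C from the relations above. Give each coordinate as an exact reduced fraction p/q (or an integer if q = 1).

1. E_x = 8/3  [D, B, E are collinear ∩ AE ⟂ DB]
2. E_y = 20/3  [D, B, E are collinear ∩ AE ⟂ DB]
   → E = (8/3, 20/3)
3. C_x = -6  [C is the reflection of F across D]
4. C_y = -2  [C is the reflection of F across D]
   → C = (-6, -2)

C = (-6, -2)
E = (8/3, 20/3)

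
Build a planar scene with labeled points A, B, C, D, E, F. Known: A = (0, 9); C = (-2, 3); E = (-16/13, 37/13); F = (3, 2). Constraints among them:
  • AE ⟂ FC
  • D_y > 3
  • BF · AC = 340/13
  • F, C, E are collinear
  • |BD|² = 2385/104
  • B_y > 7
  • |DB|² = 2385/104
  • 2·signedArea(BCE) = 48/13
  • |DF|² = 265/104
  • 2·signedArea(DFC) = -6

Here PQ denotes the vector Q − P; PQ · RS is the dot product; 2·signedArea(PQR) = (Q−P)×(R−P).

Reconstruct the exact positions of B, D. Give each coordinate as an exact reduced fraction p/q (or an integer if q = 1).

B = (-4/13, 97/13)
D = (113/52, 175/52)

1. B_x = -4/13  [2·signedArea(BCE) = 48/13 ∩ BF · AC = 340/13]
2. B_y = 97/13  [2·signedArea(BCE) = 48/13 ∩ BF · AC = 340/13]
   → B = (-4/13, 97/13)
3. D_x = 113/52  [line -1·x + -5·y + 19 = 0 ∩ |DF|² = 265/104]
4. D_y = 175/52  [line -1·x + -5·y + 19 = 0 ∩ |DF|² = 265/104]
   → D = (113/52, 175/52)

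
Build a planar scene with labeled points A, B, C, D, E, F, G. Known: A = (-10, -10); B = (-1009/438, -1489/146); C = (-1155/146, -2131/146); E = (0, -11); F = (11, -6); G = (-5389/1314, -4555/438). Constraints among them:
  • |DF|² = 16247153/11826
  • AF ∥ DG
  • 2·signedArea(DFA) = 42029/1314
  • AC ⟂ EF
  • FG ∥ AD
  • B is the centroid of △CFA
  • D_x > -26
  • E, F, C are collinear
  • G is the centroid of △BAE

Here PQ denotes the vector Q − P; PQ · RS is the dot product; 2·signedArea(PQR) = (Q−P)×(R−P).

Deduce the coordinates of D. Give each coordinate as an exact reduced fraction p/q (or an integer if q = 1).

1. D_x = -32983/1314  [AF ∥ DG ∩ FG ∥ AD]
2. D_y = -6307/438  [AF ∥ DG ∩ FG ∥ AD]
   → D = (-32983/1314, -6307/438)

D = (-32983/1314, -6307/438)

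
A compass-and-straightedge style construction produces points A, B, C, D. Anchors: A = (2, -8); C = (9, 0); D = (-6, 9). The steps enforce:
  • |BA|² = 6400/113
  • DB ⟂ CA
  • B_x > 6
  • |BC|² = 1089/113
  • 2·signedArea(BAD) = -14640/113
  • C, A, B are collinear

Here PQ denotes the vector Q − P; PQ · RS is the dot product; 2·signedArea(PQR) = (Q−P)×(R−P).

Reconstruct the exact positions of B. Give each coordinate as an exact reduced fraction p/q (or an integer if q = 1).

1. B_x = 786/113  [C, A, B are collinear ∩ DB ⟂ CA]
2. B_y = -264/113  [C, A, B are collinear ∩ DB ⟂ CA]
   → B = (786/113, -264/113)

B = (786/113, -264/113)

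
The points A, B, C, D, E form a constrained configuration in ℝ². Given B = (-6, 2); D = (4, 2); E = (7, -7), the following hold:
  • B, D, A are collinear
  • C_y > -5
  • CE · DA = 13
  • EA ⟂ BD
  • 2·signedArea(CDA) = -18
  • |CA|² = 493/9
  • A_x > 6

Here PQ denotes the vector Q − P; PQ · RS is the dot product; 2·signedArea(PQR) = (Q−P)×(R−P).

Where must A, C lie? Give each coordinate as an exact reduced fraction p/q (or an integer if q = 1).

A = (7, 2)
C = (8/3, -4)

1. A_x = 7  [B, D, A are collinear ∩ EA ⟂ BD]
2. A_y = 2  [B, D, A are collinear ∩ EA ⟂ BD]
   → A = (7, 2)
3. C_x = 8/3  [CE · DA = 13 ∩ 2·signedArea(CDA) = -18]
4. C_y = -4  [CE · DA = 13 ∩ 2·signedArea(CDA) = -18]
   → C = (8/3, -4)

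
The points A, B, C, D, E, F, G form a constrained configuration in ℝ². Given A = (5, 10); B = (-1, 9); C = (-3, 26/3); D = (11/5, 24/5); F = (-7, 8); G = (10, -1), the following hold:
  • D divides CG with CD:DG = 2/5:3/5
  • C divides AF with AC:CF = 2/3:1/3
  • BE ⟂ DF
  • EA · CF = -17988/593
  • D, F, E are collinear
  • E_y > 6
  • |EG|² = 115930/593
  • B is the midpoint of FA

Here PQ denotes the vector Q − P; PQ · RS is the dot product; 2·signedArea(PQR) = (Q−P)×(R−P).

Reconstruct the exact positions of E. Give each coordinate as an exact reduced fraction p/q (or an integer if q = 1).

1. E_x = -1161/593  [D, F, E are collinear ∩ BE ⟂ DF]
2. E_y = 3704/593  [D, F, E are collinear ∩ BE ⟂ DF]
   → E = (-1161/593, 3704/593)

E = (-1161/593, 3704/593)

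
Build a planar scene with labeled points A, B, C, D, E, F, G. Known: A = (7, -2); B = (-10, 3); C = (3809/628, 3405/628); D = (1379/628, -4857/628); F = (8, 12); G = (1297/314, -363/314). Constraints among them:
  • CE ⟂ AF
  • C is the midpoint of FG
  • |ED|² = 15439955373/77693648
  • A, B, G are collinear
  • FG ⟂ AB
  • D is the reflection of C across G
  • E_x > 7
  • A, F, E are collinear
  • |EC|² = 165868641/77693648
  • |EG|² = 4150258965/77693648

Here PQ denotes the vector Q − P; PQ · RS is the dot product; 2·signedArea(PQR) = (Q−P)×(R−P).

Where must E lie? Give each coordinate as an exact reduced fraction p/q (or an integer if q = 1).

1. E_x = 930679/123716  [A, F, E are collinear ∩ CE ⟂ AF]
2. E_y = 328953/61858  [A, F, E are collinear ∩ CE ⟂ AF]
   → E = (930679/123716, 328953/61858)

E = (930679/123716, 328953/61858)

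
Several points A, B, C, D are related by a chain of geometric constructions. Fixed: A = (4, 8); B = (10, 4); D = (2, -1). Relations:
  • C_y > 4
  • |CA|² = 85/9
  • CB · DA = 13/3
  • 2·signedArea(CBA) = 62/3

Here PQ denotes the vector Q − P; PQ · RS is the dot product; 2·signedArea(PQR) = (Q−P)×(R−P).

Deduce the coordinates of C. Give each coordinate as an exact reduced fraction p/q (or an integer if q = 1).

1. C_x = 10/3  [CB · DA = 13/3 ∩ 2·signedArea(CBA) = 62/3]
2. C_y = 5  [CB · DA = 13/3 ∩ 2·signedArea(CBA) = 62/3]
   → C = (10/3, 5)

C = (10/3, 5)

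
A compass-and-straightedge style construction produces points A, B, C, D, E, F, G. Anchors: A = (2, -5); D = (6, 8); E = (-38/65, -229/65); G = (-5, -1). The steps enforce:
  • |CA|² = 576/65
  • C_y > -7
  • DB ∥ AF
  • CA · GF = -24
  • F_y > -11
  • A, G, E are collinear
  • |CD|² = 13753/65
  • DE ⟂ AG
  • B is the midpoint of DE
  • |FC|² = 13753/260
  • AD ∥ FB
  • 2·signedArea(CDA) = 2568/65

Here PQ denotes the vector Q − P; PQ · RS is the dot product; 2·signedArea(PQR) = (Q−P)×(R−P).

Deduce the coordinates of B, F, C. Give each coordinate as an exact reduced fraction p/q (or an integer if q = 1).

1. B_x = 176/65  [B is the midpoint of DE]
2. B_y = 291/130  [B is the midpoint of DE]
   → B = (176/65, 291/130)
3. F_x = -84/65  [AD ∥ FB ∩ DB ∥ AF]
4. F_y = -1399/130  [AD ∥ FB ∩ DB ∥ AF]
   → F = (-84/65, -1399/130)
5. C_x = 298/65  [CA · GF = -24 ∩ 2·signedArea(CDA) = 2568/65]
6. C_y = -421/65  [CA · GF = -24 ∩ 2·signedArea(CDA) = 2568/65]
   → C = (298/65, -421/65)

B = (176/65, 291/130)
C = (298/65, -421/65)
F = (-84/65, -1399/130)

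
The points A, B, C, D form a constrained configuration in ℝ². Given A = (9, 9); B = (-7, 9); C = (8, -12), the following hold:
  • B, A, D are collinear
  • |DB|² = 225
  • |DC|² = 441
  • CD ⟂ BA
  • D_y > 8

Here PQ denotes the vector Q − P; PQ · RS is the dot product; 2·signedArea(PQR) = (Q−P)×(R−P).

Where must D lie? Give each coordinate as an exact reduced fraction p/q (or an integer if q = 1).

D = (8, 9)

1. D_x = 8  [B, A, D are collinear ∩ CD ⟂ BA]
2. D_y = 9  [B, A, D are collinear ∩ CD ⟂ BA]
   → D = (8, 9)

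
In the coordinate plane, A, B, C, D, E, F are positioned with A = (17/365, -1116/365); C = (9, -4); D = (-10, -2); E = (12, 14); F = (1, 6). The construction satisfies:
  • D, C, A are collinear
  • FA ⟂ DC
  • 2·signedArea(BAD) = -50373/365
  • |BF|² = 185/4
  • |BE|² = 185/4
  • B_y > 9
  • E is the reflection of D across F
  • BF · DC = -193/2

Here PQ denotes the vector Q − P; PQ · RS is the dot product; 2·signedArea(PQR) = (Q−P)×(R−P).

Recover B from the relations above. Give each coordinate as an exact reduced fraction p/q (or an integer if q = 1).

1. B_x = 13/2  [BF · DC = -193/2 ∩ 2·signedArea(BAD) = -50373/365]
2. B_y = 10  [BF · DC = -193/2 ∩ 2·signedArea(BAD) = -50373/365]
   → B = (13/2, 10)

B = (13/2, 10)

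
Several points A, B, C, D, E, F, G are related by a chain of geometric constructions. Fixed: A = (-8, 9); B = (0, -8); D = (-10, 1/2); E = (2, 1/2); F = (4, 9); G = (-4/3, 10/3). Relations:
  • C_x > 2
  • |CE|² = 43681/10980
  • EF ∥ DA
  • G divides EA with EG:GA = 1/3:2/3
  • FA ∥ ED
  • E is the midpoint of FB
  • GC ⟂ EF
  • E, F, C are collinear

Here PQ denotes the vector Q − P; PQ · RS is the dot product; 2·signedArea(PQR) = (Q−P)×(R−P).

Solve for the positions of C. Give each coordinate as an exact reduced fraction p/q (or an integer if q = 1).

C = (2248/915, 2234/915)

1. C_x = 2248/915  [E, F, C are collinear ∩ GC ⟂ EF]
2. C_y = 2234/915  [E, F, C are collinear ∩ GC ⟂ EF]
   → C = (2248/915, 2234/915)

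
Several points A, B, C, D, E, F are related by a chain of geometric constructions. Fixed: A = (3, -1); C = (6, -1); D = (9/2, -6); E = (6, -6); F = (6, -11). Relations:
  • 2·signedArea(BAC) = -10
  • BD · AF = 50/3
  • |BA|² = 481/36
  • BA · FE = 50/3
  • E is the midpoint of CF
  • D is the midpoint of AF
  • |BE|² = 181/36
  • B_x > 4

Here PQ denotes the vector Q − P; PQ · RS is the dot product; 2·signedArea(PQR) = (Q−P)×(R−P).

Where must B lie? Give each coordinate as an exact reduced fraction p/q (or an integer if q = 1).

B = (9/2, -13/3)

1. B_x = 9/2  [2·signedArea(BAC) = -10 ∩ BD · AF = 50/3]
2. B_y = -13/3  [2·signedArea(BAC) = -10 ∩ BD · AF = 50/3]
   → B = (9/2, -13/3)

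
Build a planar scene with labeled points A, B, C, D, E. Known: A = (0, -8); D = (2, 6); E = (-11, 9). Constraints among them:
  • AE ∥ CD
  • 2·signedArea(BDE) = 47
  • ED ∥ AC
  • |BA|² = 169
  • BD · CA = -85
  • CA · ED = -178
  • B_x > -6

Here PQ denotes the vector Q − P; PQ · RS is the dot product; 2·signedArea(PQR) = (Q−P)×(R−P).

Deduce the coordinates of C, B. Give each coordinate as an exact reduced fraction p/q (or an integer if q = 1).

B = (-5, 4)
C = (13, -11)

1. C_x = 13  [AE ∥ CD ∩ ED ∥ AC]
2. C_y = -11  [AE ∥ CD ∩ ED ∥ AC]
   → C = (13, -11)
3. B_x = -5  [2·signedArea(BDE) = 47 ∩ BD · CA = -85]
4. B_y = 4  [2·signedArea(BDE) = 47 ∩ BD · CA = -85]
   → B = (-5, 4)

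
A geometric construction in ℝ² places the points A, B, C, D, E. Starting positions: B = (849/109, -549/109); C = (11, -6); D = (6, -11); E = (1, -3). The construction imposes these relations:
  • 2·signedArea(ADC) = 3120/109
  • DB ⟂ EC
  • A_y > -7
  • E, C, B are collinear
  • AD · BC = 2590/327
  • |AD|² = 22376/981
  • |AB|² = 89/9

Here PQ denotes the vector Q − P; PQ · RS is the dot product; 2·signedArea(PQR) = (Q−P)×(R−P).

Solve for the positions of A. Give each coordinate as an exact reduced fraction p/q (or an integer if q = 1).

1. A_x = 1612/327  [2·signedArea(ADC) = 3120/109 ∩ AD · BC = 2590/327]
2. A_y = -2075/327  [2·signedArea(ADC) = 3120/109 ∩ AD · BC = 2590/327]
   → A = (1612/327, -2075/327)

A = (1612/327, -2075/327)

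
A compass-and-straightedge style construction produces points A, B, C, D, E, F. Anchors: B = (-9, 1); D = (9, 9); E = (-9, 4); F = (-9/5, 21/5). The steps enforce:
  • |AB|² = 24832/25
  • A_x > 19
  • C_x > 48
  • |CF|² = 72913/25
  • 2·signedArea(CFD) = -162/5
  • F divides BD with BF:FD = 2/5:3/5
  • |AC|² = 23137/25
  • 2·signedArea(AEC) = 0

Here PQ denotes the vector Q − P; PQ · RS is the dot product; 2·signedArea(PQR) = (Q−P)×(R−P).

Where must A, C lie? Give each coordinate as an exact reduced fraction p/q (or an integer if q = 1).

1. C_x = 243/5  [line -24/5·x + 54/5·y + -108/5 = 0 ∩ |CF|² = 72913/25]
2. C_y = 118/5  [line -24/5·x + 54/5·y + -108/5 = 0 ∩ |CF|² = 72913/25]
   → C = (243/5, 118/5)
3. A_x = 99/5  [line -98/5·x + 288/5·y + -2034/5 = 0 ∩ |AB|² = 24832/25]
4. A_y = 69/5  [line -98/5·x + 288/5·y + -2034/5 = 0 ∩ |AB|² = 24832/25]
   → A = (99/5, 69/5)

A = (99/5, 69/5)
C = (243/5, 118/5)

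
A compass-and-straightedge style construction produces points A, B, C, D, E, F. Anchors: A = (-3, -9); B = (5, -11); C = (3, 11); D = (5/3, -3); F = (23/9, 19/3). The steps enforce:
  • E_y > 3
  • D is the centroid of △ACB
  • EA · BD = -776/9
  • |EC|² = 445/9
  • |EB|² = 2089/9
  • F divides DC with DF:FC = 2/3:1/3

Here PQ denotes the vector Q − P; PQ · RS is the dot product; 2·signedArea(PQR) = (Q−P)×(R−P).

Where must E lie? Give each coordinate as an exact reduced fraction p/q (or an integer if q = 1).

E = (7/3, 4)

1. E_x = 7/3  [line 10/3·x + -8·y + 218/9 = 0 ∩ |EB|² = 2089/9]
2. E_y = 4  [line 10/3·x + -8·y + 218/9 = 0 ∩ |EB|² = 2089/9]
   → E = (7/3, 4)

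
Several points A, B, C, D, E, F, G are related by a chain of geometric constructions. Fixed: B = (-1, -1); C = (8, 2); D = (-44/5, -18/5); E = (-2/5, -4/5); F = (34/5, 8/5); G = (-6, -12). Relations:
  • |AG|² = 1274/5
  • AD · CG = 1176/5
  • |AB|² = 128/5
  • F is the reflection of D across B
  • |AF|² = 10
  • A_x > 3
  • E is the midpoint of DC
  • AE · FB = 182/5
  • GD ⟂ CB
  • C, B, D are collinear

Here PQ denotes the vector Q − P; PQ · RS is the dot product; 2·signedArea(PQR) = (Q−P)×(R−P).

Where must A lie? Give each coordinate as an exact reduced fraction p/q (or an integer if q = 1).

1. A_x = 19/5  [AE · FB = 182/5 ∩ AD · CG = 1176/5]
2. A_y = 3/5  [AE · FB = 182/5 ∩ AD · CG = 1176/5]
   → A = (19/5, 3/5)

A = (19/5, 3/5)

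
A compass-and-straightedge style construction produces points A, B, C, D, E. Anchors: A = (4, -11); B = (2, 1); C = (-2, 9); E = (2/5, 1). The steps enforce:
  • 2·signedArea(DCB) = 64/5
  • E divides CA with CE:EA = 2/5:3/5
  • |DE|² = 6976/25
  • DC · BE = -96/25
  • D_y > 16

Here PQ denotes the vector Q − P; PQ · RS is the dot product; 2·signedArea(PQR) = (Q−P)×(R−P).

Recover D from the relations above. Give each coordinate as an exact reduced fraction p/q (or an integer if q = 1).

D = (-22/5, 17)

1. D_x = -22/5  [DC · BE = -96/25 ∩ 2·signedArea(DCB) = 64/5]
2. D_y = 17  [DC · BE = -96/25 ∩ 2·signedArea(DCB) = 64/5]
   → D = (-22/5, 17)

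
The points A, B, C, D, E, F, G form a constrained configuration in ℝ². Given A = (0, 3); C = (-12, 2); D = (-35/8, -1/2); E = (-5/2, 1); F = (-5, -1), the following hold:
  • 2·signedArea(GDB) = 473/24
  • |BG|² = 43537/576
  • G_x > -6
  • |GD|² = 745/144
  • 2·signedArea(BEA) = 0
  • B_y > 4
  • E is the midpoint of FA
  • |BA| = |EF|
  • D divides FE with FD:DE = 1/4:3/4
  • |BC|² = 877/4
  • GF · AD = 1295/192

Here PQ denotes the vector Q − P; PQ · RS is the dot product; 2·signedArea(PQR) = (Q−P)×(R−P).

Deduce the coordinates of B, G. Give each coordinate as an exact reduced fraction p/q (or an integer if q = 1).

1. B_x = 5/2  [line -2·x + 5/2·y + -15/2 = 0 ∩ |BC|² = 877/4]
2. B_y = 5  [line -2·x + 5/2·y + -15/2 = 0 ∩ |BC|² = 877/4]
   → B = (5/2, 5)
3. G_x = -131/24  [GF · AD = 1295/192 ∩ 2·signedArea(GDB) = 473/24]
4. G_y = 3/2  [GF · AD = 1295/192 ∩ 2·signedArea(GDB) = 473/24]
   → G = (-131/24, 3/2)

B = (5/2, 5)
G = (-131/24, 3/2)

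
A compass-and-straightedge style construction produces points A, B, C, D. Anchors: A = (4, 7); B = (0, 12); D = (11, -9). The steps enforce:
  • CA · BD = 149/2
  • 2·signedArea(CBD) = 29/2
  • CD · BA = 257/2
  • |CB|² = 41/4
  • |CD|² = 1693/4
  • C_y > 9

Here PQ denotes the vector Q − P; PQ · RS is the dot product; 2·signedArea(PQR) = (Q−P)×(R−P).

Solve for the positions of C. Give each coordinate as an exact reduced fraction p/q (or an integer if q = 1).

1. C_x = 2  [CD · BA = 257/2 ∩ CA · BD = 149/2]
2. C_y = 19/2  [CD · BA = 257/2 ∩ CA · BD = 149/2]
   → C = (2, 19/2)

C = (2, 19/2)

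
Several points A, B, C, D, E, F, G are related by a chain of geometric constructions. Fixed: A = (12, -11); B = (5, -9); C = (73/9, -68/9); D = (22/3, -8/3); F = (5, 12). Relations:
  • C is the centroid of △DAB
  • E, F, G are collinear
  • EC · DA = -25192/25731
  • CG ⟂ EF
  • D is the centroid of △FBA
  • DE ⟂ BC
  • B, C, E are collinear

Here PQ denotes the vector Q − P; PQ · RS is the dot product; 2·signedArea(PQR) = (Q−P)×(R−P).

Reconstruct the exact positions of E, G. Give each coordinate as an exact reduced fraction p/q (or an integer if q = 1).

E = (26699/2859, -19972/2859)
G = (16394683493/1743849909, -12661559452/1743849909)

1. E_x = 26699/2859  [B, C, E are collinear ∩ DE ⟂ BC]
2. E_y = -19972/2859  [B, C, E are collinear ∩ DE ⟂ BC]
   → E = (26699/2859, -19972/2859)
3. G_x = 16394683493/1743849909  [E, F, G are collinear ∩ CG ⟂ EF]
4. G_y = -12661559452/1743849909  [E, F, G are collinear ∩ CG ⟂ EF]
   → G = (16394683493/1743849909, -12661559452/1743849909)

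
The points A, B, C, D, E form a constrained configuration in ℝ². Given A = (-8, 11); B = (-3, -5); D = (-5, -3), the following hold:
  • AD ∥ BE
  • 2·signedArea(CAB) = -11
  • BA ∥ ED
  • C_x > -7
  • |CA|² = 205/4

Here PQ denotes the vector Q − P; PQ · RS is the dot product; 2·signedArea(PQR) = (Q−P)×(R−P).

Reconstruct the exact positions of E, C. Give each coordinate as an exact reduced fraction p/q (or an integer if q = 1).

C = (-13/2, 4)
E = (0, -19)

1. E_x = 0  [BA ∥ ED ∩ AD ∥ BE]
2. E_y = -19  [BA ∥ ED ∩ AD ∥ BE]
   → E = (0, -19)
3. C_x = -13/2  [line 16·x + 5·y + 84 = 0 ∩ |CA|² = 205/4]
4. C_y = 4  [line 16·x + 5·y + 84 = 0 ∩ |CA|² = 205/4]
   → C = (-13/2, 4)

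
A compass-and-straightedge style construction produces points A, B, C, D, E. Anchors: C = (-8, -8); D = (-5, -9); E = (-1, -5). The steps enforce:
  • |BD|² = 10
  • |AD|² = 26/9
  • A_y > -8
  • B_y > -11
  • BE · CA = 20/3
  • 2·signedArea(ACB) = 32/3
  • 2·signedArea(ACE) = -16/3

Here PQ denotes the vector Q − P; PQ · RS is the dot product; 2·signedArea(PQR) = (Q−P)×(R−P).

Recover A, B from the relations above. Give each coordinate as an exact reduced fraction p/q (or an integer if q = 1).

1. A_x = -14/3  [line -3·x + 7·y + 112/3 = 0 ∩ |AD|² = 26/9]
2. A_y = -22/3  [line -3·x + 7·y + 112/3 = 0 ∩ |AD|² = 26/9]
   → A = (-14/3, -22/3)
3. B_x = -2  [2·signedArea(ACB) = 32/3 ∩ BE · CA = 20/3]
4. B_y = -10  [2·signedArea(ACB) = 32/3 ∩ BE · CA = 20/3]
   → B = (-2, -10)

A = (-14/3, -22/3)
B = (-2, -10)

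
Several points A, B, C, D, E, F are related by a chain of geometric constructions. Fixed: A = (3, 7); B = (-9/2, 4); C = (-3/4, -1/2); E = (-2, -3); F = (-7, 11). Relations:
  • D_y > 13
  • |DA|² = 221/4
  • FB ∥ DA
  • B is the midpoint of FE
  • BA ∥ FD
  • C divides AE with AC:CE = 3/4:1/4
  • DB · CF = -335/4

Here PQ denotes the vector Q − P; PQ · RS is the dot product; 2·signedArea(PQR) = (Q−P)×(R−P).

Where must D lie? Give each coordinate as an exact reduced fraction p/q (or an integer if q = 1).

D = (1/2, 14)

1. D_x = 1/2  [FB ∥ DA ∩ BA ∥ FD]
2. D_y = 14  [FB ∥ DA ∩ BA ∥ FD]
   → D = (1/2, 14)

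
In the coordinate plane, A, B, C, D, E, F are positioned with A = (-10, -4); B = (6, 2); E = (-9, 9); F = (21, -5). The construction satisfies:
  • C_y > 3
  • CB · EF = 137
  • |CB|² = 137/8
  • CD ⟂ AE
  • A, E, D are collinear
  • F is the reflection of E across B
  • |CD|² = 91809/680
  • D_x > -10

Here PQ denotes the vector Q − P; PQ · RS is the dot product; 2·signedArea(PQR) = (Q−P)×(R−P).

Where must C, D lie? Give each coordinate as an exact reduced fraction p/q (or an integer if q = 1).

1. C_x = 9/4  [line -30·x + 14·y + 15 = 0 ∩ |CB|² = 137/8]
2. C_y = 15/4  [line -30·x + 14·y + 15 = 0 ∩ |CB|² = 137/8]
   → C = (9/4, 15/4)
3. D_x = -1587/170  [A, E, D are collinear ∩ CD ⟂ AE]
4. D_y = 789/170  [A, E, D are collinear ∩ CD ⟂ AE]
   → D = (-1587/170, 789/170)

C = (9/4, 15/4)
D = (-1587/170, 789/170)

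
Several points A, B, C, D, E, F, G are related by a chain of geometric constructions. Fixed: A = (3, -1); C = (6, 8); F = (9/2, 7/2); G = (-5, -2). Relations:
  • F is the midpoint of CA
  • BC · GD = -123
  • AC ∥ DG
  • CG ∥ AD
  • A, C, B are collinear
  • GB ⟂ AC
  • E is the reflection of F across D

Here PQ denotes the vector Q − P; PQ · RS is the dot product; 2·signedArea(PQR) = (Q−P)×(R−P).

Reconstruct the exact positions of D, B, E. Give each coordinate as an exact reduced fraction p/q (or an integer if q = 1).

B = (19/10, -43/10)
D = (-8, -11)
E = (-41/2, -51/2)

1. D_x = -8  [AC ∥ DG ∩ CG ∥ AD]
2. D_y = -11  [AC ∥ DG ∩ CG ∥ AD]
   → D = (-8, -11)
3. B_x = 19/10  [A, C, B are collinear ∩ GB ⟂ AC]
4. B_y = -43/10  [A, C, B are collinear ∩ GB ⟂ AC]
   → B = (19/10, -43/10)
5. E_x = -41/2  [E is the reflection of F across D]
6. E_y = -51/2  [E is the reflection of F across D]
   → E = (-41/2, -51/2)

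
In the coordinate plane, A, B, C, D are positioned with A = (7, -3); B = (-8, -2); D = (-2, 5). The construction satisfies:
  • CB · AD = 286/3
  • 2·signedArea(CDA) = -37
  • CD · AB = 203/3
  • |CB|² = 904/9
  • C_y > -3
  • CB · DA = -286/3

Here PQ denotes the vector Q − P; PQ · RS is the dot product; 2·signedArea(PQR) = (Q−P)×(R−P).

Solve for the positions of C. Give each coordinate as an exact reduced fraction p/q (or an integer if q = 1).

1. C_x = 2  [CB · AD = 286/3 ∩ 2·signedArea(CDA) = -37]
2. C_y = -8/3  [CB · AD = 286/3 ∩ 2·signedArea(CDA) = -37]
   → C = (2, -8/3)

C = (2, -8/3)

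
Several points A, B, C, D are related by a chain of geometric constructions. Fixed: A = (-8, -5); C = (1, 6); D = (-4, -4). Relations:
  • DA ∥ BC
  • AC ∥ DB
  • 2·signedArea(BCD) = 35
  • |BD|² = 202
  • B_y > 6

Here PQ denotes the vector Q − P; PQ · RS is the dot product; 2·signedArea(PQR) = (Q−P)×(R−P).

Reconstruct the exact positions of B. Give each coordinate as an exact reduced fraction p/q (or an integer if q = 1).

B = (5, 7)

1. B_x = 5  [DA ∥ BC ∩ AC ∥ DB]
2. B_y = 7  [DA ∥ BC ∩ AC ∥ DB]
   → B = (5, 7)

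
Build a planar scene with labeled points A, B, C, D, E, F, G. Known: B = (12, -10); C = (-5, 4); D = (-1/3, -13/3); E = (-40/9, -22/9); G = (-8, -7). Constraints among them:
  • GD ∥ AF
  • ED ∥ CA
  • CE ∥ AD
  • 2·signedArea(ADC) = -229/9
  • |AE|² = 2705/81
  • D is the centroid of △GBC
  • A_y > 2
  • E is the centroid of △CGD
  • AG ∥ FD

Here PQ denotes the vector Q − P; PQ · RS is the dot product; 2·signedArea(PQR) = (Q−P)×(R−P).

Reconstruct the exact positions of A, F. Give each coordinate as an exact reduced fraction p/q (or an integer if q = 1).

1. A_x = -8/9  [CE ∥ AD ∩ ED ∥ CA]
2. A_y = 19/9  [CE ∥ AD ∩ ED ∥ CA]
   → A = (-8/9, 19/9)
3. F_x = 61/9  [AG ∥ FD ∩ GD ∥ AF]
4. F_y = 43/9  [AG ∥ FD ∩ GD ∥ AF]
   → F = (61/9, 43/9)

A = (-8/9, 19/9)
F = (61/9, 43/9)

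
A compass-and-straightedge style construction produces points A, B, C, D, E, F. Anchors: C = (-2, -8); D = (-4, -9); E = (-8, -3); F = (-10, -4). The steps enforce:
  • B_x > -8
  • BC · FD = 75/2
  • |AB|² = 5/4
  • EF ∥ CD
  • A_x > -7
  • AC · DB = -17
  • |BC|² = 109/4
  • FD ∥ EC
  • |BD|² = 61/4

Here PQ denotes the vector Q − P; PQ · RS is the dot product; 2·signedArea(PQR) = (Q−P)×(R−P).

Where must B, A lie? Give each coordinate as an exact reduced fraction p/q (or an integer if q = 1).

A = (-6, -6)
B = (-7, -13/2)

1. B_x = -7  [line -6·x + 5·y + -19/2 = 0 ∩ |BD|² = 61/4]
2. B_y = -13/2  [line -6·x + 5·y + -19/2 = 0 ∩ |BD|² = 61/4]
   → B = (-7, -13/2)
3. A_x = -6  [line 3·x + -5/2·y + 3 = 0 ∩ |AB|² = 5/4]
4. A_y = -6  [line 3·x + -5/2·y + 3 = 0 ∩ |AB|² = 5/4]
   → A = (-6, -6)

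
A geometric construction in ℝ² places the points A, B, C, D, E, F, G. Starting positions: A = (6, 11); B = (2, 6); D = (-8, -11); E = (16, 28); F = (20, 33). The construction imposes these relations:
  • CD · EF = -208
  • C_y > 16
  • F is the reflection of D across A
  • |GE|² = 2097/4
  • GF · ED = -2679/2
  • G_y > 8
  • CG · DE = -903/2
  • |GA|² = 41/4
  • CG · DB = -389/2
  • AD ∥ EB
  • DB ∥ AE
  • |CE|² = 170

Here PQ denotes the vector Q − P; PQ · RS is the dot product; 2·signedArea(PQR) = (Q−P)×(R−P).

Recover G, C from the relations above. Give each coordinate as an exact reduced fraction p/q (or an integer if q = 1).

1. G_x = 4  [line 24·x + 39·y + -855/2 = 0 ∩ |GE|² = 2097/4]
2. G_y = 17/2  [line 24·x + 39·y + -855/2 = 0 ∩ |GE|² = 2097/4]
   → G = (4, 17/2)
3. C_x = 9  [CD · EF = -208 ∩ CG · DB = -389/2]
4. C_y = 17  [CD · EF = -208 ∩ CG · DB = -389/2]
   → C = (9, 17)

C = (9, 17)
G = (4, 17/2)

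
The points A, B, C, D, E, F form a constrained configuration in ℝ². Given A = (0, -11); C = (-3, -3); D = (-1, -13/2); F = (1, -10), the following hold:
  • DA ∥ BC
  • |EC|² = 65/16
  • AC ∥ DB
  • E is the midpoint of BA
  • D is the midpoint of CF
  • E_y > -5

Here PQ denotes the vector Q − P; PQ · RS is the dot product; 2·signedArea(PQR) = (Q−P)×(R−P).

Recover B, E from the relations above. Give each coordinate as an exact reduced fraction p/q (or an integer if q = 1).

1. B_x = -4  [DA ∥ BC ∩ AC ∥ DB]
2. B_y = 3/2  [DA ∥ BC ∩ AC ∥ DB]
   → B = (-4, 3/2)
3. E_x = -2  [E is the midpoint of BA]
4. E_y = -19/4  [E is the midpoint of BA]
   → E = (-2, -19/4)

B = (-4, 3/2)
E = (-2, -19/4)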